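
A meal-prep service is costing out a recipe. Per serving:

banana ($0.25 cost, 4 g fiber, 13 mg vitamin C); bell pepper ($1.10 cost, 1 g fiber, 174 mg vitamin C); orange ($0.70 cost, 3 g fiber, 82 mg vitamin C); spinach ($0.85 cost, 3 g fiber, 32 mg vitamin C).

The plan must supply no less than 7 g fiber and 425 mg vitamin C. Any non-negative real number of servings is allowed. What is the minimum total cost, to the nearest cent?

With two linear requirements the optimum uses one or two foods; enumerate the corners.
banana only: max(7/4, 425/13) = 32.69 servings → $8.17.
bell pepper only: max(7/1, 425/174) = 7 servings → $7.70.
orange only: max(7/3, 425/82) = 5.183 servings → $3.63.
spinach only: max(7/3, 425/32) = 13.28 servings → $11.29.
banana + bell pepper with both tight: 1.161 servings and 2.356 servings → $2.88.
banana + orange: the both-tight solution has a negative serving — not a feasible corner.
banana + spinach: intersection lies outside the first quadrant.
bell pepper + orange with both tight: 1.593 servings and 1.802 servings → $3.01.
bell pepper + spinach with both tight: 2.145 servings and 1.618 servings → $3.73.
orange + spinach with both targets exact would need a negative amount; discard.
Cheapest feasible corner: $2.88.

$2.88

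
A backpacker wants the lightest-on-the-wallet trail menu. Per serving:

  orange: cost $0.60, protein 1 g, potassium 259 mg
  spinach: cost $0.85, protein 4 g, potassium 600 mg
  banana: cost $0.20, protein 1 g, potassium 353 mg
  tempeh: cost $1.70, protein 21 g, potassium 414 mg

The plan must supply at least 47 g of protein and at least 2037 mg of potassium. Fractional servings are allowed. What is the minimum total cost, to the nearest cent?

$4.20

The cheapest plan sits at a corner of the feasible region — with two constraints it uses at most two foods.
orange only: max(47/1, 2037/259) = 47 servings → $28.20.
spinach only: max(47/4, 2037/600) = 11.75 servings → $9.99.
banana only: max(47/1, 2037/353) = 47 servings → $9.40.
tempeh only: max(47/21, 2037/414) = 4.92 servings → $8.36.
orange + spinach: intersection lies outside the first quadrant.
orange + banana with both targets exact would need a negative amount; discard.
orange + tempeh with both tight: 4.641 servings and 2.017 servings → $6.21.
spinach + banana: intersection lies outside the first quadrant.
spinach + tempeh with both tight: 2.131 servings and 1.832 servings → $4.93.
banana + tempeh with both tight: 3.332 servings and 2.079 servings → $4.20.
The minimum over all feasible corners is $4.20.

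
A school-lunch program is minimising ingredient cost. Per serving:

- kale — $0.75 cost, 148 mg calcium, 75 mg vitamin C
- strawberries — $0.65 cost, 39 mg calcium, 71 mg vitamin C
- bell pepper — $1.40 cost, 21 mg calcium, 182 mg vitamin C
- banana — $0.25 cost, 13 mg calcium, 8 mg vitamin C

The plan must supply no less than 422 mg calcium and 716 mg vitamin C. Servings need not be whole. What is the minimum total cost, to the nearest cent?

$5.93

Check every corner: each single food scaled to meet both minima, and each pair solved so both constraints bind.
kale only: max(422/148, 716/75) = 9.547 servings → $7.16.
strawberries only: max(422/39, 716/71) = 10.82 servings → $7.03.
bell pepper only: max(422/21, 716/182) = 20.1 servings → $28.13.
banana only: max(422/13, 716/8) = 89.5 servings → $22.38.
kale + strawberries with both tight: 0.2688 servings and 9.801 servings → $6.57.
kale + bell pepper with both tight: 2.436 servings and 2.93 servings → $5.93.
kale + banana: intersection lies outside the first quadrant.
strawberries + bell pepper: the both-tight solution has a negative serving — not a feasible corner.
strawberries + banana with both tight: 9.709 servings and 3.336 servings → $7.14.
bell pepper + banana with both tight: 2.699 servings and 28.1 servings → $10.80.
So the least-cost plan costs $5.93.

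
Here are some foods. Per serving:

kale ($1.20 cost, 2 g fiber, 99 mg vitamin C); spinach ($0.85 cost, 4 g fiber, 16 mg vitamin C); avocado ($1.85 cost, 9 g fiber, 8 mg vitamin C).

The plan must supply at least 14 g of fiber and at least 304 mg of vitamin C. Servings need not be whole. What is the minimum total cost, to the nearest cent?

The cheapest plan sits at a corner of the feasible region — with two constraints it uses at most two foods.
kale only: max(14/2, 304/99) = 7 servings → $8.40.
spinach only: max(14/4, 304/16) = 19 servings → $16.15.
avocado only: max(14/9, 304/8) = 38 servings → $70.30.
kale + spinach with both tight: 2.725 servings and 2.137 servings → $5.09.
kale + avocado with both tight: 2.999 servings and 0.8891 servings → $5.24.
spinach + avocado: intersection lies outside the first quadrant.
So the least-cost plan costs $5.09.

$5.09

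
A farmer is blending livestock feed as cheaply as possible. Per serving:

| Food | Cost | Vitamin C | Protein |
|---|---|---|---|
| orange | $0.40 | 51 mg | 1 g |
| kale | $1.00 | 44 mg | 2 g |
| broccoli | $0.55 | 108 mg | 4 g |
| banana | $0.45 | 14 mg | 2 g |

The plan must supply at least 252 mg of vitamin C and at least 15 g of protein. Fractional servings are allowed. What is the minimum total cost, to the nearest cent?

With two linear requirements the optimum uses one or two foods; enumerate the corners.
orange only: max(252/51, 15/1) = 15 servings → $6.00.
kale only: max(252/44, 15/2) = 7.5 servings → $7.50.
broccoli only: max(252/108, 15/4) = 3.75 servings → $2.06.
banana only: max(252/14, 15/2) = 18 servings → $8.10.
orange + kale: intersection lies outside the first quadrant.
orange + broccoli with both targets exact would need a negative amount; discard.
orange + banana with both tight: 3.341 servings and 5.83 servings → $3.96.
kale + broccoli: the both-tight solution has a negative serving — not a feasible corner.
kale + banana with both tight: 4.9 servings and 2.6 servings → $6.07.
broccoli + banana with both tight: 1.837 servings and 3.825 servings → $2.73.
The minimum over all feasible corners is $2.06.

$2.06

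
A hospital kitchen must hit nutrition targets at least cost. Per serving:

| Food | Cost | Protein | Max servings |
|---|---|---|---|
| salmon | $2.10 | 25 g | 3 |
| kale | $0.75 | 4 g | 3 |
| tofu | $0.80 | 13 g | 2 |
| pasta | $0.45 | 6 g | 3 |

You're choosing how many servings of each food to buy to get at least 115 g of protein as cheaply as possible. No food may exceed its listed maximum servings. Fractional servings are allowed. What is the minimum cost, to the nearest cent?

$8.91

Cost per g of protein: tofu $0.0615, pasta $0.0750, salmon $0.0840, kale $0.1875.
Take 2 servings of tofu: +26.0 g protein for $1.60 (total $1.60, still need 89.0 g).
Take 3 servings of pasta: +18.0 g protein for $1.35 (total $2.95, still need 71.0 g).
Take 2.84 servings of salmon: +71.0 g protein for $5.96 (total $8.91, still need 0.0 g).
Greedy by cheapest-per-g is optimal for a single linear constraint, so the minimum cost is $8.91.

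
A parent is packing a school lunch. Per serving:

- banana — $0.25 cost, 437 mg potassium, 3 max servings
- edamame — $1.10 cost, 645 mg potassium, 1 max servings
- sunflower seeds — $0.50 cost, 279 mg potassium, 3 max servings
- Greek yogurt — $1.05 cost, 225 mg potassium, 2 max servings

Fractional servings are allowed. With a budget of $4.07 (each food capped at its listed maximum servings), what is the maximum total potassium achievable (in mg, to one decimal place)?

2947.3 mg

Potassium per dollar: banana 1748, edamame 586.4, sunflower seeds 558, Greek yogurt 214.3.
Take 3 servings of banana: spends $0.75, +1311.0 mg potassium (running total 1311.0 mg).
Take 1 serving of edamame: spends $1.10, +645.0 mg potassium (running total 1956.0 mg).
Take 3 servings of sunflower seeds: spends $1.50, +837.0 mg potassium (running total 2793.0 mg).
Take 0.6857 servings of Greek yogurt: spends $0.72, +154.3 mg potassium (running total 2947.3 mg).
Filling greedily by potassium-per-dollar is optimal for one linear limit, giving 2947.3 mg.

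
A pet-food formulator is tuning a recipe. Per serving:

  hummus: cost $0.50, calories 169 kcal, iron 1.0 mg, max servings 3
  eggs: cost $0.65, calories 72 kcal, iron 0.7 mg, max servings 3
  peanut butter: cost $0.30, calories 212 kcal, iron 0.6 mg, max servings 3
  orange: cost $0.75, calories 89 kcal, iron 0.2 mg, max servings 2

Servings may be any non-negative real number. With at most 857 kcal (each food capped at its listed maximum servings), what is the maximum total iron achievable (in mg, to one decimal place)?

Iron per kcal: eggs 0.009722, hummus 0.005917, peanut butter 0.00283, orange 0.002247.
Take 3 servings of eggs: uses 216 kcal, +2.1 mg iron (running total 2.1 mg).
Take 3 servings of hummus: uses 507 kcal, +3.0 mg iron (running total 5.1 mg).
Take 0.6321 servings of peanut butter: uses 134 kcal, +0.4 mg iron (running total 5.5 mg).
Filling greedily by iron-per-kcal is optimal for one linear limit, giving 5.5 mg.

5.5 mg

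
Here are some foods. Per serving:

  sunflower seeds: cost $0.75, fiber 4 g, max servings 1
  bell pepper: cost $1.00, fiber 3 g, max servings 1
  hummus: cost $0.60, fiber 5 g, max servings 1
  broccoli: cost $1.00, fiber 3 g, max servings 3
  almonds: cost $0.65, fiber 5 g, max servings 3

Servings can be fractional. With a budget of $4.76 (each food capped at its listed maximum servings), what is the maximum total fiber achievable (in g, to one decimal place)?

28.4 g

Fiber per dollar: hummus 8.333, almonds 7.692, sunflower seeds 5.333, bell pepper 3, broccoli 3.
Take 1 serving of hummus: spends $0.60, +5.0 g fiber (running total 5.0 g).
Take 3 servings of almonds: spends $1.95, +15.0 g fiber (running total 20.0 g).
Take 1 serving of sunflower seeds: spends $0.75, +4.0 g fiber (running total 24.0 g).
Take 1 serving of bell pepper: spends $1.00, +3.0 g fiber (running total 27.0 g).
Take 0.46 servings of broccoli: spends $0.46, +1.4 g fiber (running total 28.4 g).
Filling greedily by fiber-per-dollar is optimal for one linear limit, giving 28.4 g.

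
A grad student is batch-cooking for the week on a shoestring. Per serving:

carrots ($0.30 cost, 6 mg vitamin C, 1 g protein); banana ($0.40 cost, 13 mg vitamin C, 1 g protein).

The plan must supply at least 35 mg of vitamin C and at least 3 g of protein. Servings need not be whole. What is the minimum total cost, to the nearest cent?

$1.14

With two linear requirements the optimum uses one or two foods; enumerate the corners.
carrots only: max(35/6, 3/1) = 5.833 servings → $1.75.
banana only: max(35/13, 3/1) = 3 servings → $1.20.
carrots + banana with both tight: 0.5714 servings and 2.429 servings → $1.14.
The minimum over all feasible corners is $1.14.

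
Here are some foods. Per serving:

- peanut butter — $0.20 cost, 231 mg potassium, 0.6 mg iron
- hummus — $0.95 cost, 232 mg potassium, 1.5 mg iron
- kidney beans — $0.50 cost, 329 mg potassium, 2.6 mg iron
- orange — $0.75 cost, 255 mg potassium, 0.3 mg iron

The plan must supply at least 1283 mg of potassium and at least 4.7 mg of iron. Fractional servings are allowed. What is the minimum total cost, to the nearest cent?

$1.28

A basic optimal solution has at most two foods positive. Try each food alone and each pair with both targets met exactly.
peanut butter only: max(1283/231, 4.7/0.6) = 7.833 servings → $1.57.
hummus only: max(1283/232, 4.7/1.5) = 5.53 servings → $5.25.
kidney beans only: max(1283/329, 4.7/2.6) = 3.9 servings → $1.95.
orange only: max(1283/255, 4.7/0.3) = 15.67 servings → $11.75.
peanut butter + hummus with both tight: 4.024 servings and 1.524 servings → $2.25.
peanut butter + kidney beans with both tight: 4.438 servings and 0.7835 servings → $1.28.
peanut butter + orange with both targets exact would need a negative amount; discard.
hummus + kidney beans: the both-tight solution has a negative serving — not a feasible corner.
hummus + orange with both tight: 2.6 servings and 2.666 servings → $4.47.
kidney beans + orange with both tight: 1.442 servings and 3.171 servings → $3.10.
So the least-cost plan costs $1.28.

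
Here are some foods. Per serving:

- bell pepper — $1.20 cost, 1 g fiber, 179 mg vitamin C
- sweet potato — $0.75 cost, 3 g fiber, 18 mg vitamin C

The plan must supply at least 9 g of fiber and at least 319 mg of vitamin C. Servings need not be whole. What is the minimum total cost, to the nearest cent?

Two binding constraints pin down two serving amounts, so the optimal mix uses at most two foods. The candidates are each food alone (scaled to the tighter of fiber/vitamin C) and each pair with both constraints tight.
bell pepper only: max(9/1, 319/179) = 9 servings → $10.80.
sweet potato only: max(9/3, 319/18) = 17.72 servings → $13.29.
bell pepper + sweet potato with both tight: 1.532 servings and 2.489 servings → $3.71.
So the least-cost plan costs $3.71.

$3.71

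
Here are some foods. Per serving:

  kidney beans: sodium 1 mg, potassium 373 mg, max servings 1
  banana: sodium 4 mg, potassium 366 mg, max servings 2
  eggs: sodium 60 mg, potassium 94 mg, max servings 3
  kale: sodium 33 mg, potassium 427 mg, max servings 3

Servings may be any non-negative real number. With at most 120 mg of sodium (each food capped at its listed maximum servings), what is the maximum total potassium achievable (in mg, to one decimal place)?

2404.8 mg

Potassium per mg sodium: kidney beans 373, banana 91.5, kale 12.94, eggs 1.567.
Take 1 serving of kidney beans: uses 1 mg sodium, +373.0 mg potassium (running total 373.0 mg).
Take 2 servings of banana: uses 8 mg sodium, +732.0 mg potassium (running total 1105.0 mg).
Take 3 servings of kale: uses 99 mg sodium, +1281.0 mg potassium (running total 2386.0 mg).
Take 0.2 servings of eggs: uses 12 mg sodium, +18.8 mg potassium (running total 2404.8 mg).
Filling greedily by potassium-per-mg sodium is optimal for one linear limit, giving 2404.8 mg.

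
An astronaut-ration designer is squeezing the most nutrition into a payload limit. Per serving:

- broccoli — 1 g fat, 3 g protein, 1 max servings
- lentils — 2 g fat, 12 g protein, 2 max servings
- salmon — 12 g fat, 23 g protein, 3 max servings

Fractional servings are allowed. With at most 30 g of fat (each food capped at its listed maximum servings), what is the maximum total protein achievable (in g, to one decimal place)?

Protein per g fat: lentils 6, broccoli 3, salmon 1.917.
Take 2 servings of lentils: uses 4 g fat, +24.0 g protein (running total 24.0 g).
Take 1 serving of broccoli: uses 1 g fat, +3.0 g protein (running total 27.0 g).
Take 2.083 servings of salmon: uses 25 g fat, +47.9 g protein (running total 74.9 g).
Filling greedily by protein-per-g fat is optimal for one linear limit, giving 74.9 g.

74.9 g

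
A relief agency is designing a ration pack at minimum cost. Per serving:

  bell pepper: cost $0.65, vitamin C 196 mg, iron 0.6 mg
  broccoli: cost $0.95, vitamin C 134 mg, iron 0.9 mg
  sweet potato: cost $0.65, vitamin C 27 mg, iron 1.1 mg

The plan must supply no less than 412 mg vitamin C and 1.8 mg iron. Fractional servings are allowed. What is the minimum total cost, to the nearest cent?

$1.66

This is a tiny linear program; its minimum lies at a vertex of the feasible set. List the vertices and price them.
bell pepper only: max(412/196, 1.8/0.6) = 3 servings → $1.95.
broccoli only: max(412/134, 1.8/0.9) = 3.075 servings → $2.92.
sweet potato only: max(412/27, 1.8/1.1) = 15.26 servings → $9.92.
bell pepper + broccoli with both tight: 1.35 servings and 1.1 servings → $1.92.
bell pepper + sweet potato with both tight: 2.029 servings and 0.5296 servings → $1.66.
broccoli + sweet potato: the both-tight solution has a negative serving — not a feasible corner.
So the least-cost plan costs $1.66.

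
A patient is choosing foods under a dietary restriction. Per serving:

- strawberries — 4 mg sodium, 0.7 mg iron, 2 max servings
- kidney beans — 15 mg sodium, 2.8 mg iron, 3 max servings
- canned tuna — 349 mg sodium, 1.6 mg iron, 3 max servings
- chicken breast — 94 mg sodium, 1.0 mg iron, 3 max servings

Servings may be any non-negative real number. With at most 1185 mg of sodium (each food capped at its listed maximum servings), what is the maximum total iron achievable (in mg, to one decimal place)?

16.7 mg

Iron per mg sodium: kidney beans 0.1867, strawberries 0.175, chicken breast 0.01064, canned tuna 0.004585.
Take 3 servings of kidney beans: uses 45 mg sodium, +8.4 mg iron (running total 8.4 mg).
Take 2 servings of strawberries: uses 8 mg sodium, +1.4 mg iron (running total 9.8 mg).
Take 3 servings of chicken breast: uses 282 mg sodium, +3.0 mg iron (running total 12.8 mg).
Take 2.436 servings of canned tuna: uses 850 mg sodium, +3.9 mg iron (running total 16.7 mg).
Filling greedily by iron-per-mg sodium is optimal for one linear limit, giving 16.7 mg.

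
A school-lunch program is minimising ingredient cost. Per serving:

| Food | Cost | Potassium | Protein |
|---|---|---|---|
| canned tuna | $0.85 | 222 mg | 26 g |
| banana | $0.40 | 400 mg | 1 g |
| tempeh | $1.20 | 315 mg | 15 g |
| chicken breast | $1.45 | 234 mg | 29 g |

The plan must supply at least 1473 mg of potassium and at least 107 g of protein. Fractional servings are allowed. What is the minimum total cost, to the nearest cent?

Check every corner: each single food scaled to meet both minima, and each pair solved so both constraints bind.
canned tuna only: max(1473/222, 107/26) = 6.635 servings → $5.64.
banana only: max(1473/400, 107/1) = 107 servings → $42.80.
tempeh only: max(1473/315, 107/15) = 7.133 servings → $8.56.
chicken breast only: max(1473/234, 107/29) = 6.295 servings → $9.13.
canned tuna + banana with both tight: 4.06 servings and 1.429 servings → $4.02.
canned tuna + tempeh with both tight: 2.389 servings and 2.993 servings → $5.62.
canned tuna + chicken breast with both targets exact would need a negative amount; discard.
banana + tempeh: intersection lies outside the first quadrant.
banana + chicken breast with both tight: 1.555 servings and 3.636 servings → $5.89.
tempeh + chicken breast with both tight: 3.143 servings and 2.064 servings → $6.76.
The minimum over all feasible corners is $4.02.

$4.02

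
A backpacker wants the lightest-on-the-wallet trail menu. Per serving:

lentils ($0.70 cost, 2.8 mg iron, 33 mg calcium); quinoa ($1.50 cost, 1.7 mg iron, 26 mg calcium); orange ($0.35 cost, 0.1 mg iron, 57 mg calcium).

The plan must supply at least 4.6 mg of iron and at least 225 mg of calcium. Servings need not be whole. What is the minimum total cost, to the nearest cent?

$2.14

A basic optimal solution has at most two foods positive. Try each food alone and each pair with both targets met exactly.
lentils only: max(4.6/2.8, 225/33) = 6.818 servings → $4.77.
quinoa only: max(4.6/1.7, 225/26) = 8.654 servings → $12.98.
orange only: max(4.6/0.1, 225/57) = 46 servings → $16.10.
lentils + quinoa: intersection lies outside the first quadrant.
lentils + orange with both tight: 1.534 servings and 3.06 servings → $2.14.
quinoa + orange with both tight: 2.542 servings and 2.788 servings → $4.79.
Cheapest feasible corner: $2.14.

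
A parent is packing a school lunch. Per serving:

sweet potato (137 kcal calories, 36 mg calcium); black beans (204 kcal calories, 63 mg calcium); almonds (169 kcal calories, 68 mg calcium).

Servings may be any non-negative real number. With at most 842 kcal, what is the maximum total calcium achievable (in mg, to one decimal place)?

338.8 mg

Calcium per kcal: almonds 0.4024, black beans 0.3088, sweet potato 0.2628.
With no serving limits, spend the whole calories allowance on almonds: 842 kcal / 169 kcal × 68 mg = 338.8 mg.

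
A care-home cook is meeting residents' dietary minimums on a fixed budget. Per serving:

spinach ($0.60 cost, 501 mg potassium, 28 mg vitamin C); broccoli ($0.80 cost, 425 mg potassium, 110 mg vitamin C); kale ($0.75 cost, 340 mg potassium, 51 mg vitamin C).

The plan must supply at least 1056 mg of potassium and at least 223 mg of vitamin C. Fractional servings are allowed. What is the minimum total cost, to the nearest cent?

$1.82

A basic optimal solution has at most two foods positive. Try each food alone and each pair with both targets met exactly.
spinach only: max(1056/501, 223/28) = 7.964 servings → $4.78.
broccoli only: max(1056/425, 223/110) = 2.485 servings → $1.99.
kale only: max(1056/340, 223/51) = 4.373 servings → $3.28.
spinach + broccoli with both tight: 0.4949 servings and 1.901 servings → $1.82.
spinach + kale: intersection lies outside the first quadrant.
broccoli + kale with both tight: 1.397 servings and 1.36 servings → $2.14.
Cheapest feasible corner: $1.82.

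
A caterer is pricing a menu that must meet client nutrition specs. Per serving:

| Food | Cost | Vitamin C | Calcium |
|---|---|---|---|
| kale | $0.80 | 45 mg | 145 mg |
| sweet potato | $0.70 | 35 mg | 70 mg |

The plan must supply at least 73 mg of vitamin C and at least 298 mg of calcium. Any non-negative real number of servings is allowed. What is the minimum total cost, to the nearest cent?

The cheapest plan sits at a corner of the feasible region — with two constraints it uses at most two foods.
kale only: max(73/45, 298/145) = 2.055 servings → $1.64.
sweet potato only: max(73/35, 298/70) = 4.257 servings → $2.98.
kale + sweet potato: the both-tight solution has a negative serving — not a feasible corner.
Cheapest feasible corner: $1.64.

$1.64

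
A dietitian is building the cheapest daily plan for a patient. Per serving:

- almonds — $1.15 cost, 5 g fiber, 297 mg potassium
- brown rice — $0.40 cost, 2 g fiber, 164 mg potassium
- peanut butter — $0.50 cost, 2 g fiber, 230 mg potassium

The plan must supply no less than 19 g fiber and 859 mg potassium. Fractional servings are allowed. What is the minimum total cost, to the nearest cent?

almonds only: max(19/5, 859/297) = 3.8 servings → $4.37.
brown rice only: max(19/2, 859/164) = 9.5 servings → $3.80.
peanut butter only: max(19/2, 859/230) = 9.5 servings → $4.75.
almonds + brown rice with both targets exact would need a negative amount; discard.
almonds + peanut butter with both targets exact would need a negative amount; discard.
brown rice + peanut butter: intersection lies outside the first quadrant.
Cheapest feasible corner: $3.80.

$3.80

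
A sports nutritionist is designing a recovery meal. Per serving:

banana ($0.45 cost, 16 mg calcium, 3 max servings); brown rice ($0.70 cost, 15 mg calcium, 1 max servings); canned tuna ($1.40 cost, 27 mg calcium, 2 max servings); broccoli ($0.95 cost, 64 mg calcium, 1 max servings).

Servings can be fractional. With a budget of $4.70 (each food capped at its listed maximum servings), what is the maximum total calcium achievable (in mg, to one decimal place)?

159.8 mg

Calcium per dollar: broccoli 67.37, banana 35.56, brown rice 21.43, canned tuna 19.29.
Take 1 serving of broccoli: spends $0.95, +64.0 mg calcium (running total 64.0 mg).
Take 3 servings of banana: spends $1.35, +48.0 mg calcium (running total 112.0 mg).
Take 1 serving of brown rice: spends $0.70, +15.0 mg calcium (running total 127.0 mg).
Take 1.214 servings of canned tuna: spends $1.70, +32.8 mg calcium (running total 159.8 mg).
Filling greedily by calcium-per-dollar is optimal for one linear limit, giving 159.8 mg.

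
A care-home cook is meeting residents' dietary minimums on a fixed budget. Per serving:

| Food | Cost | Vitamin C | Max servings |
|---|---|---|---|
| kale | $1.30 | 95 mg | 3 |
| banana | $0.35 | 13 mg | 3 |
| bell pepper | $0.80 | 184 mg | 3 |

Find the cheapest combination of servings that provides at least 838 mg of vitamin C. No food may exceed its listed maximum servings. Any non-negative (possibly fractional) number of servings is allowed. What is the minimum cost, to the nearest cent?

$6.33

Cost per mg of vitamin C: bell pepper $0.0043, kale $0.0137, banana $0.0269.
Take 3 servings of bell pepper: +552.0 mg vitamin C for $2.40 (total $2.40, still need 286.0 mg).
Take 3 servings of kale: +285.0 mg vitamin C for $3.90 (total $6.30, still need 1.0 mg).
Take 0.07692 servings of banana: +1.0 mg vitamin C for $0.03 (total $6.33, still need 0.0 mg).
Filling from the cheapest source first is optimal under one linear minimum: $6.33.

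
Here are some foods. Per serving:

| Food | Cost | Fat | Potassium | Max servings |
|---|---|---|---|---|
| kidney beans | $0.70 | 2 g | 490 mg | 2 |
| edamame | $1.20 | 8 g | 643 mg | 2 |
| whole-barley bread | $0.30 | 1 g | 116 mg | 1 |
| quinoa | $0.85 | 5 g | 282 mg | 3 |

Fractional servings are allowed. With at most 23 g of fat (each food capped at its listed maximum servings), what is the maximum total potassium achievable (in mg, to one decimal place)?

Potassium per g fat: kidney beans 245, whole-barley bread 116, edamame 80.38, quinoa 56.4.
Take 2 servings of kidney beans: uses 4 g fat, +980.0 mg potassium (running total 980.0 mg).
Take 1 serving of whole-barley bread: uses 1 g fat, +116.0 mg potassium (running total 1096.0 mg).
Take 2 servings of edamame: uses 16 g fat, +1286.0 mg potassium (running total 2382.0 mg).
Take 0.4 servings of quinoa: uses 2 g fat, +112.8 mg potassium (running total 2494.8 mg).
Filling greedily by potassium-per-g fat is optimal for one linear limit, giving 2494.8 mg.

2494.8 mg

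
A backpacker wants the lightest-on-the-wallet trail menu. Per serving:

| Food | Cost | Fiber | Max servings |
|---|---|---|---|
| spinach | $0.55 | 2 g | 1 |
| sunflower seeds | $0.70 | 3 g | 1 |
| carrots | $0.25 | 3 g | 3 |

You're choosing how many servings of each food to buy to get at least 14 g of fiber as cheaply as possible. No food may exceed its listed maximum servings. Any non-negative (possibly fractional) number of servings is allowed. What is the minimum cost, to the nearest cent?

Cost per g of fiber: carrots $0.0833, sunflower seeds $0.2333, spinach $0.2750.
Take 3 servings of carrots: +9.0 g fiber for $0.75 (total $0.75, still need 5.0 g).
Take 1 serving of sunflower seeds: +3.0 g fiber for $0.70 (total $1.45, still need 2.0 g).
Take 1 serving of spinach: +2.0 g fiber for $0.55 (total $2.00, still need 0.0 g).
Greedy by cheapest-per-g is optimal for a single linear constraint, so the minimum cost is $2.00.

$2.00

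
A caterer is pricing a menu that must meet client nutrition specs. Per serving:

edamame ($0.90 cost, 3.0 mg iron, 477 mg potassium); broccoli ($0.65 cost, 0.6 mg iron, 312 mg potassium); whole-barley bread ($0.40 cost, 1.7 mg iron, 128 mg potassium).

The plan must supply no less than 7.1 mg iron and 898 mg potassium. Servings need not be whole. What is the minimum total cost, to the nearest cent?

Two binding constraints pin down two serving amounts, so the optimal mix uses at most two foods. The candidates are each food alone (scaled to the tighter of iron/potassium) and each pair with both constraints tight.
edamame only: max(7.1/3.0, 898/477) = 2.367 servings → $2.13.
broccoli only: max(7.1/0.6, 898/312) = 11.83 servings → $7.69.
whole-barley bread only: max(7.1/1.7, 898/128) = 7.016 servings → $2.81.
edamame + broccoli: the both-tight solution has a negative serving — not a feasible corner.
edamame + whole-barley bread with both tight: 1.447 servings and 1.623 servings → $1.95.
broccoli + whole-barley bread with both tight: 1.362 servings and 3.696 servings → $2.36.
So the least-cost plan costs $1.95.

$1.95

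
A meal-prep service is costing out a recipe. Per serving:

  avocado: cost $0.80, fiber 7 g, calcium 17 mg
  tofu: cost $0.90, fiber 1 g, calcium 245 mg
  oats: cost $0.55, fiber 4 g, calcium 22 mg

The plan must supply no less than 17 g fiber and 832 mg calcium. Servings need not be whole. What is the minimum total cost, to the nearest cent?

With two linear requirements the optimum uses one or two foods; enumerate the corners.
avocado only: max(17/7, 832/17) = 48.94 servings → $39.15.
tofu only: max(17/1, 832/245) = 17 servings → $15.30.
oats only: max(17/4, 832/22) = 37.82 servings → $20.80.
avocado + tofu with both tight: 1.963 servings and 3.26 servings → $4.50.
avocado + oats: the both-tight solution has a negative serving — not a feasible corner.
tofu + oats with both tight: 3.084 servings and 3.479 servings → $4.69.
Cheapest feasible corner: $4.50.

$4.50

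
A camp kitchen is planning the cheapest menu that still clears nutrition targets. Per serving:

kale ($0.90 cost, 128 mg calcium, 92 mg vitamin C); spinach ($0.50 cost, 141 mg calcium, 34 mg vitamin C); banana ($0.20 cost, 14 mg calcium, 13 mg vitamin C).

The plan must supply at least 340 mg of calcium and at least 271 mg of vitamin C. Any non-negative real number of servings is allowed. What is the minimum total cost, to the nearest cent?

An LP optimum is at a vertex; with two nutrient constraints at most two foods are used. Check each candidate.
kale only: max(340/128, 271/92) = 2.946 servings → $2.65.
spinach only: max(340/141, 271/34) = 7.971 servings → $3.99.
banana only: max(340/14, 271/13) = 24.29 servings → $4.86.
kale + spinach: intersection lies outside the first quadrant.
kale + banana with both tight: 1.665 servings and 9.064 servings → $3.31.
spinach + banana with both tight: 0.4613 servings and 19.64 servings → $4.16.
So the least-cost plan costs $2.65.

$2.65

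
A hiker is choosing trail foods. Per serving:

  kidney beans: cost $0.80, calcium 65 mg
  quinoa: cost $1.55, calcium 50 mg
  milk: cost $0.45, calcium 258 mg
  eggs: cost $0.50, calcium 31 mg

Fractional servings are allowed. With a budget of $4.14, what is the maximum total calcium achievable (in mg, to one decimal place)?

Calcium per dollar: milk 573.3, kidney beans 81.25, eggs 62, quinoa 32.26.
With no serving limits, spend the whole cost allowance on milk: $4.14 / $0.45 × 258 mg = 2373.6 mg.

2373.6 mg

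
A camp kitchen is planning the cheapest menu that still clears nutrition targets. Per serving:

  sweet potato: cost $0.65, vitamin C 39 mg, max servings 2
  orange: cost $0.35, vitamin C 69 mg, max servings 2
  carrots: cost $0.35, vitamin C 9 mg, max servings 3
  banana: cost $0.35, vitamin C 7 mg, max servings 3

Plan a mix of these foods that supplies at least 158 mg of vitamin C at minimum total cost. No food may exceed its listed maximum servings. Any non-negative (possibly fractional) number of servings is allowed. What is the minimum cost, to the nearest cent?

Cost per mg of vitamin C: orange $0.0051, sweet potato $0.0167, carrots $0.0389, banana $0.0500.
Take 2 servings of orange: +138.0 mg vitamin C for $0.70 (total $0.70, still need 20.0 mg).
Take 0.5128 servings of sweet potato: +20.0 mg vitamin C for $0.33 (total $1.03, still need 0.0 mg).
Greedy by cheapest-per-mg is optimal for a single linear constraint, so the minimum cost is $1.03.

$1.03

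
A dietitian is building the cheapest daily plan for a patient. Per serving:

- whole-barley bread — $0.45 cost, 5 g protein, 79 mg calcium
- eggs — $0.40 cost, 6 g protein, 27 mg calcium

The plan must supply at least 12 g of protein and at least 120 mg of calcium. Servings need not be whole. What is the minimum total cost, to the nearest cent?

whole-barley bread only: max(12/5, 120/79) = 2.4 servings → $1.08.
eggs only: max(12/6, 120/27) = 4.444 servings → $1.78.
whole-barley bread + eggs with both tight: 1.168 servings and 1.027 servings → $0.94.
The minimum over all feasible corners is $0.94.

$0.94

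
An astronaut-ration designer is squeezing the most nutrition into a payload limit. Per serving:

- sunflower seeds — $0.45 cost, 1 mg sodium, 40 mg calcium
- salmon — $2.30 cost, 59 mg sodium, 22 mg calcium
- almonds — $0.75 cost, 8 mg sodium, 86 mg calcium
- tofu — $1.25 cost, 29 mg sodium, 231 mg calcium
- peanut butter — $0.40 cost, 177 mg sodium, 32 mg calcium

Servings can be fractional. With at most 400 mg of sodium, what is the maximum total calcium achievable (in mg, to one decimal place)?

Calcium per mg sodium: sunflower seeds 40, almonds 10.75, tofu 7.966, salmon 0.3729, peanut butter 0.1808.
With no serving limits, spend the whole sodium allowance on sunflower seeds: 400 mg / 1 mg × 40 mg = 16000.0 mg.

16000.0 mg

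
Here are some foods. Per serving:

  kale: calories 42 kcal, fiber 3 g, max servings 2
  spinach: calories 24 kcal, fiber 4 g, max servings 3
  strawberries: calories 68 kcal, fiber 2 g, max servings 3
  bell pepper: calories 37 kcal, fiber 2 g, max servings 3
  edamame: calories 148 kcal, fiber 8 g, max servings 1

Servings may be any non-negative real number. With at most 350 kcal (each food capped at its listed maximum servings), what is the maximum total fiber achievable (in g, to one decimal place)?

28.5 g

Fiber per kcal: spinach 0.1667, kale 0.07143, bell pepper 0.05405, edamame 0.05405, strawberries 0.02941.
Take 3 servings of spinach: uses 72 kcal, +12.0 g fiber (running total 12.0 g).
Take 2 servings of kale: uses 84 kcal, +6.0 g fiber (running total 18.0 g).
Take 3 servings of bell pepper: uses 111 kcal, +6.0 g fiber (running total 24.0 g).
Take 0.5608 servings of edamame: uses 83 kcal, +4.5 g fiber (running total 28.5 g).
Greedy by best ratio exhausts the calories allowance optimally: 28.5 g.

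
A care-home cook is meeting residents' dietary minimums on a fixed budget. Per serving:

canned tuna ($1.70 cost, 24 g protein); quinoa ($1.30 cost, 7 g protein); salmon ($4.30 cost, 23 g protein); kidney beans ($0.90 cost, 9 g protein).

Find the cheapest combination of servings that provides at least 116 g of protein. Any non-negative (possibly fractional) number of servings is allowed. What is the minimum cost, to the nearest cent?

$8.22

Cost per g of protein: canned tuna $0.0708, kidney beans $0.1000, quinoa $0.1857, salmon $0.1870.
With no serving limits, use only canned tuna: 116 g / 24 g = 4.833 servings × $1.70 = $8.22.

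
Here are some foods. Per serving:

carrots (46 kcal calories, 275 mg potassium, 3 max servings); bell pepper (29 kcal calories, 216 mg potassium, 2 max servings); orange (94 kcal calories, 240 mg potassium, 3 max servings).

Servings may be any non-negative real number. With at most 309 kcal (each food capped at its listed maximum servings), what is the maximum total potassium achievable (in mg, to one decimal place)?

1545.5 mg

Potassium per kcal: bell pepper 7.448, carrots 5.978, orange 2.553.
Take 2 servings of bell pepper: uses 58 kcal, +432.0 mg potassium (running total 432.0 mg).
Take 3 servings of carrots: uses 138 kcal, +825.0 mg potassium (running total 1257.0 mg).
Take 1.202 servings of orange: uses 113 kcal, +288.5 mg potassium (running total 1545.5 mg).
Greedy by best ratio exhausts the calories allowance optimally: 1545.5 mg.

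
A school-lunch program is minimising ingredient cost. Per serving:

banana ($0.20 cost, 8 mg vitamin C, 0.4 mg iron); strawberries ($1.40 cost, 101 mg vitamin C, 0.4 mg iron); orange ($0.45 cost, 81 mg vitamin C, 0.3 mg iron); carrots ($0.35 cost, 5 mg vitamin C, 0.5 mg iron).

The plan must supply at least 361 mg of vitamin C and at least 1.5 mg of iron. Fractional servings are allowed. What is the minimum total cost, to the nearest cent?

$2.07

This is a tiny linear program; its minimum lies at a vertex of the feasible set. List the vertices and price them.
banana only: max(361/8, 1.5/0.4) = 45.12 servings → $9.03.
strawberries only: max(361/101, 1.5/0.4) = 3.75 servings → $5.25.
orange only: max(361/81, 1.5/0.3) = 5 servings → $2.25.
carrots only: max(361/5, 1.5/0.5) = 72.2 servings → $25.27.
banana + strawberries with both tight: 0.1909 servings and 3.559 servings → $5.02.
banana + orange with both tight: 0.44 servings and 4.413 servings → $2.07.
banana + carrots with both targets exact would need a negative amount; discard.
strawberries + orange: intersection lies outside the first quadrant.
strawberries + carrots with both tight: 3.567 servings and 0.1464 servings → $5.05.
orange + carrots with both tight: 4.436 servings and 0.3385 servings → $2.11.
Cheapest feasible corner: $2.07.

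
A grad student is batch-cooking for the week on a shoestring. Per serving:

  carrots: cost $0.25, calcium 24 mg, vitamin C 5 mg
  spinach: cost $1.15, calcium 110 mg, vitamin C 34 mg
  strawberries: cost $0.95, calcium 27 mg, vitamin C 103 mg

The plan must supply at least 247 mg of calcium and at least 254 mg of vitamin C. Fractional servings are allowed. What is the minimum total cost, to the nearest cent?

$3.84

Compare the cost at each extreme point of the feasible region.
carrots only: max(247/24, 254/5) = 50.8 servings → $12.70.
spinach only: max(247/110, 254/34) = 7.471 servings → $8.59.
strawberries only: max(247/27, 254/103) = 9.148 servings → $8.69.
carrots + spinach with both targets exact would need a negative amount; discard.
carrots + strawberries with both tight: 7.952 servings and 2.08 servings → $3.96.
spinach + strawberries with both tight: 1.785 servings and 1.877 servings → $3.84.
So the least-cost plan costs $3.84.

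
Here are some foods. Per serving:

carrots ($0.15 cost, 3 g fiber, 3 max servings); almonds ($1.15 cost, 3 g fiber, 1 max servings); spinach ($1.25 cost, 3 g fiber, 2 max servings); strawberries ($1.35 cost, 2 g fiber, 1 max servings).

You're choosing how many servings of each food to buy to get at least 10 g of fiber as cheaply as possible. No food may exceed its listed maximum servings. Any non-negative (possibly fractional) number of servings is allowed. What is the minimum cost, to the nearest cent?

Cost per g of fiber: carrots $0.0500, almonds $0.3833, spinach $0.4167, strawberries $0.6750.
Take 3 servings of carrots: +9.0 g fiber for $0.45 (total $0.45, still need 1.0 g).
Take 0.3333 servings of almonds: +1.0 g fiber for $0.38 (total $0.83, still need 0.0 g).
Filling from the cheapest source first is optimal under one linear minimum: $0.83.

$0.83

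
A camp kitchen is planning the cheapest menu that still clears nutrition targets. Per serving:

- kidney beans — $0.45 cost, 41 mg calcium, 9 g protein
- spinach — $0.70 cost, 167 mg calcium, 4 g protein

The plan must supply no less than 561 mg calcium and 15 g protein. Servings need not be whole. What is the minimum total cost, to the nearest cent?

$2.41

kidney beans only: max(561/41, 15/9) = 13.68 servings → $6.16.
spinach only: max(561/167, 15/4) = 3.75 servings → $2.62.
kidney beans + spinach with both tight: 0.1949 servings and 3.311 servings → $2.41.
So the least-cost plan costs $2.41.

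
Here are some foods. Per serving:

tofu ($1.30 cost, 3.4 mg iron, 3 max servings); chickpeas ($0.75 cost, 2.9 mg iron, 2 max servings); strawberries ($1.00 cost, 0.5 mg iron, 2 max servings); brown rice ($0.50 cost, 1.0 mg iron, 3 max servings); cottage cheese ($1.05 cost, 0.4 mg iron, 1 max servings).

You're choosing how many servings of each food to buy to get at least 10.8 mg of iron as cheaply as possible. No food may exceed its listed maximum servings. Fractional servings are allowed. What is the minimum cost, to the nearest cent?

$3.41

Cost per mg of iron: chickpeas $0.2586, tofu $0.3824, brown rice $0.5000, strawberries $2.0000, cottage cheese $2.6250.
Take 2 servings of chickpeas: +5.8 mg iron for $1.50 (total $1.50, still need 5.0 mg).
Take 1.471 servings of tofu: +5.0 mg iron for $1.91 (total $3.41, still need 0.0 mg).
Filling from the cheapest source first is optimal under one linear minimum: $3.41.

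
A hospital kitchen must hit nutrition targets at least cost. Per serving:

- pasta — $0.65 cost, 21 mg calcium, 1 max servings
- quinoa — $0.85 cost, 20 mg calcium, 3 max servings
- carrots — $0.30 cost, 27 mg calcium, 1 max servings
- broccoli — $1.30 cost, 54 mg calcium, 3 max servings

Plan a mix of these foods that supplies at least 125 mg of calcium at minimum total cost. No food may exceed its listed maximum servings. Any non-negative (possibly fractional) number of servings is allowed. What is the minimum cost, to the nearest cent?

$2.66

Cost per mg of calcium: carrots $0.0111, broccoli $0.0241, pasta $0.0310, quinoa $0.0425.
Take 1 serving of carrots: +27.0 mg calcium for $0.30 (total $0.30, still need 98.0 mg).
Take 1.815 servings of broccoli: +98.0 mg calcium for $2.36 (total $2.66, still need 0.0 mg).
Greedy by cheapest-per-mg is optimal for a single linear constraint, so the minimum cost is $2.66.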